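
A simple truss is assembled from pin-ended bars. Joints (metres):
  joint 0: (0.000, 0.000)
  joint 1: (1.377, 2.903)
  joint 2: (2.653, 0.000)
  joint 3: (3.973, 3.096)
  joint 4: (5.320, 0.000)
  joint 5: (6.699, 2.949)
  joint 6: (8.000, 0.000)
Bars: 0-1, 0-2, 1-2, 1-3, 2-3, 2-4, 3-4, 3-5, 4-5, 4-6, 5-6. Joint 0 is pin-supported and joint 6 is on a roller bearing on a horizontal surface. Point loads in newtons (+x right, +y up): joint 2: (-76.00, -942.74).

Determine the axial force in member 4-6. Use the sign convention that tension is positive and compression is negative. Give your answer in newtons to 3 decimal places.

137.925

N=7 nodes, M=11 members, R=3 reactions → 2N=14, M+R=14
member 0 (0-1): L=3.2130, (cx,cy)=(0.4286,0.9035)
member 1 (0-2): L=2.6530, (cx,cy)=(1.0000,0.0000)
member 2 (1-2): L=3.1711, (cx,cy)=(0.4024,-0.9155)
member 3 (1-3): L=2.6032, (cx,cy)=(0.9972,0.0741)
member 4 (2-3): L=3.3657, (cx,cy)=(0.3922,0.9199)
member 5 (2-4): L=2.6670, (cx,cy)=(1.0000,0.0000)
member 6 (3-4): L=3.3763, (cx,cy)=(0.3990,-0.9170)
member 7 (3-5): L=2.7300, (cx,cy)=(0.9985,-0.0538)
member 8 (4-5): L=3.2555, (cx,cy)=(0.4236,0.9059)
member 9 (4-6): L=2.6800, (cx,cy)=(1.0000,0.0000)
member 10 (5-6): L=3.2232, (cx,cy)=(0.4036,-0.9149)
solve A·x = −loads:
  F[0-1] = -697.3959 N (compression)
  F[0-2] = +222.8815 N (tension)
  F[1-2] = +643.0015 N (tension)
  F[1-3] = -559.1577 N (compression)
  F[2-3] = +384.9328 N (tension)
  F[2-4] = +406.6492 N (tension)
  F[3-4] = -324.6469 N (compression)
  F[3-5] = -277.5328 N (compression)
  F[4-5] = +328.6314 N (tension)
  F[4-6] = +137.9246 N (tension)
  F[5-6] = -341.7083 N (compression)
  Rx@0 = +76.0000 N
  Ry@0 = +630.1038 N
  Ry@6 = +312.6362 N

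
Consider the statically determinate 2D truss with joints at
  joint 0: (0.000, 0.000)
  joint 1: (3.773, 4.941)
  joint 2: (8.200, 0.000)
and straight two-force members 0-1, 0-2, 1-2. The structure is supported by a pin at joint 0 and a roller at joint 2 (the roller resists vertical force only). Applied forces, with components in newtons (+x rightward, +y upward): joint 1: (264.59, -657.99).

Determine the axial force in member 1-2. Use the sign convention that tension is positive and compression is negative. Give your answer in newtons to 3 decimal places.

N=3 nodes, M=3 members, R=3 reactions → 2N=6, M+R=6
member 0 (0-1): L=6.2168, (cx,cy)=(0.6069,0.7948)
member 1 (0-2): L=8.2000, (cx,cy)=(1.0000,0.0000)
member 2 (1-2): L=6.6341, (cx,cy)=(0.6673,-0.7448)
solve A·x = −loads:
  F[0-1] = -246.3617 N (compression)
  F[0-2] = +414.1071 N (tension)
  F[1-2] = -620.5656 N (compression)
  Rx@0 = -264.5900 N
  Ry@0 = +195.8027 N
  Ry@2 = +462.1873 N

-620.566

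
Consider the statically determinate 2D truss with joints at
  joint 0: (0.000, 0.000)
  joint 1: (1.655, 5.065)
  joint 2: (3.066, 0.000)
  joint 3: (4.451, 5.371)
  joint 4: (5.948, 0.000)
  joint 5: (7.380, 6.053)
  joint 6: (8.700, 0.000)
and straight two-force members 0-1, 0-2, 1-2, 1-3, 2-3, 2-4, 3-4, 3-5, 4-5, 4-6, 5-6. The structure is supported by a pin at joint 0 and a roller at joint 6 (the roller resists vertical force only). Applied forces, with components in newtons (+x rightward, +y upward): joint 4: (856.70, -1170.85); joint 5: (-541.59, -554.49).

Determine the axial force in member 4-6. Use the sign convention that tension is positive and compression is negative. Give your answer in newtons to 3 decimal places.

194.966

N=7 nodes, M=11 members, R=3 reactions → 2N=14, M+R=14
member 0 (0-1): L=5.3285, (cx,cy)=(0.3106,0.9505)
member 1 (0-2): L=3.0660, (cx,cy)=(1.0000,0.0000)
member 2 (1-2): L=5.2579, (cx,cy)=(0.2684,-0.9633)
member 3 (1-3): L=2.8127, (cx,cy)=(0.9941,0.1088)
member 4 (2-3): L=5.5467, (cx,cy)=(0.2497,0.9683)
member 5 (2-4): L=2.8820, (cx,cy)=(1.0000,0.0000)
member 6 (3-4): L=5.5757, (cx,cy)=(0.2685,-0.9633)
member 7 (3-5): L=3.0074, (cx,cy)=(0.9739,0.2268)
member 8 (4-5): L=6.2201, (cx,cy)=(0.2302,0.9731)
member 9 (4-6): L=2.7520, (cx,cy)=(1.0000,0.0000)
member 10 (5-6): L=6.1953, (cx,cy)=(0.2131,-0.9770)
solve A·x = −loads:
  F[0-1] = -874.5574 N (compression)
  F[0-2] = +586.7406 N (tension)
  F[1-2] = +807.4806 N (tension)
  F[1-3] = -491.2418 N (compression)
  F[2-3] = -803.3070 N (compression)
  F[2-4] = +1004.0202 N (tension)
  F[3-4] = +654.0229 N (tension)
  F[3-5] = -887.6318 N (compression)
  F[4-5] = +555.7694 N (tension)
  F[4-6] = +194.9656 N (tension)
  F[5-6] = -915.0469 N (compression)
  Rx@0 = -315.1100 N
  Ry@0 = +831.3046 N
  Ry@6 = +894.0354 N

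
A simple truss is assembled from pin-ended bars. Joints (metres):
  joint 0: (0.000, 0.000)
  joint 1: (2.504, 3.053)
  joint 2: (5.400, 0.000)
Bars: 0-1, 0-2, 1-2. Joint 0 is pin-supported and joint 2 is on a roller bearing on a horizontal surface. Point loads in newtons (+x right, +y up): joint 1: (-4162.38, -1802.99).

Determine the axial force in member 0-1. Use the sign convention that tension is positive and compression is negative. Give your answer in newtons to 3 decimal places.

-4294.128

N=3 nodes, M=3 members, R=3 reactions → 2N=6, M+R=6
member 0 (0-1): L=3.9485, (cx,cy)=(0.6342,0.7732)
member 1 (0-2): L=5.4000, (cx,cy)=(1.0000,0.0000)
member 2 (1-2): L=4.2080, (cx,cy)=(0.6882,-0.7255)
solve A·x = −loads:
  F[0-1] = -4294.1284 N (compression)
  F[0-2] = -1439.2097 N (compression)
  F[1-2] = +2091.2487 N (tension)
  Rx@0 = +4162.3800 N
  Ry@0 = +3320.2232 N
  Ry@2 = -1517.2332 N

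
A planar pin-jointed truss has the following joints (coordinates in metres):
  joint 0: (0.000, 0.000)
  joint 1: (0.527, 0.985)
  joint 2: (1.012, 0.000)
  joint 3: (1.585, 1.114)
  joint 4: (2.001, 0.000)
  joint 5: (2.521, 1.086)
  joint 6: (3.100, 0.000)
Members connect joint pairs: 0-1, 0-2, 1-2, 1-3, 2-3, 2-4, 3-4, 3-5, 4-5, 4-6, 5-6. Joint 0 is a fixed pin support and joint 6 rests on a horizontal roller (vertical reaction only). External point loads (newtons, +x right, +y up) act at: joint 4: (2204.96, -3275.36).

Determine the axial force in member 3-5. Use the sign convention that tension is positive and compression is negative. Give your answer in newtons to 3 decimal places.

N=7 nodes, M=11 members, R=3 reactions → 2N=14, M+R=14
member 0 (0-1): L=1.1171, (cx,cy)=(0.4717,0.8817)
member 1 (0-2): L=1.0120, (cx,cy)=(1.0000,0.0000)
member 2 (1-2): L=1.0979, (cx,cy)=(0.4417,-0.8971)
member 3 (1-3): L=1.0658, (cx,cy)=(0.9926,0.1210)
member 4 (2-3): L=1.2527, (cx,cy)=(0.4574,0.8893)
member 5 (2-4): L=0.9890, (cx,cy)=(1.0000,0.0000)
member 6 (3-4): L=1.1891, (cx,cy)=(0.3498,-0.9368)
member 7 (3-5): L=0.9364, (cx,cy)=(0.9996,-0.0299)
member 8 (4-5): L=1.2041, (cx,cy)=(0.4319,0.9019)
member 9 (4-6): L=1.0990, (cx,cy)=(1.0000,0.0000)
member 10 (5-6): L=1.2307, (cx,cy)=(0.4705,-0.8824)
solve A·x = −loads:
  F[0-1] = -1316.9161 N (compression)
  F[0-2] = +2826.2143 N (tension)
  F[1-2] = +1141.3413 N (tension)
  F[1-3] = -1133.7656 N (compression)
  F[2-3] = -1151.4588 N (compression)
  F[2-4] = +3857.0706 N (tension)
  F[3-4] = +1306.8429 N (tension)
  F[3-5] = -2110.2308 N (compression)
  F[4-5] = +2274.0977 N (tension)
  F[4-6] = +1127.1797 N (tension)
  F[5-6] = -2395.9011 N (compression)
  Rx@0 = -2204.9600 N
  Ry@0 = +1161.1679 N
  Ry@6 = +2114.1921 N

-2110.231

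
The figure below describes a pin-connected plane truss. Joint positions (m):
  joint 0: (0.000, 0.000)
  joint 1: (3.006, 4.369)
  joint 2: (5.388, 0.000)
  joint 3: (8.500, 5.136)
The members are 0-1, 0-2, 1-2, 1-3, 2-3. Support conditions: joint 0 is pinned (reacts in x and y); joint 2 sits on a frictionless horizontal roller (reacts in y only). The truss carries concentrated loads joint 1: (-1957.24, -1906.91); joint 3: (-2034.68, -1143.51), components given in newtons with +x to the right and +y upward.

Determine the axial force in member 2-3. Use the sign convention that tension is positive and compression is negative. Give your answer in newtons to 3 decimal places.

N=4 nodes, M=5 members, R=3 reactions → 2N=8, M+R=8
member 0 (0-1): L=5.3032, (cx,cy)=(0.5668,0.8238)
member 1 (0-2): L=5.3880, (cx,cy)=(1.0000,0.0000)
member 2 (1-2): L=4.9762, (cx,cy)=(0.4787,-0.8780)
member 3 (1-3): L=5.5473, (cx,cy)=(0.9904,0.1383)
member 4 (2-3): L=6.0053, (cx,cy)=(0.5182,0.8553)
solve A·x = −loads:
  F[0-1] = -4502.2914 N (compression)
  F[0-2] = -1439.9092 N (compression)
  F[1-2] = +1819.6321 N (tension)
  F[1-3] = -1480.0134 N (compression)
  F[2-3] = -1097.7760 N (compression)
  Rx@0 = +3991.9200 N
  Ry@0 = +3709.1601 N
  Ry@2 = -658.7401 N

-1097.776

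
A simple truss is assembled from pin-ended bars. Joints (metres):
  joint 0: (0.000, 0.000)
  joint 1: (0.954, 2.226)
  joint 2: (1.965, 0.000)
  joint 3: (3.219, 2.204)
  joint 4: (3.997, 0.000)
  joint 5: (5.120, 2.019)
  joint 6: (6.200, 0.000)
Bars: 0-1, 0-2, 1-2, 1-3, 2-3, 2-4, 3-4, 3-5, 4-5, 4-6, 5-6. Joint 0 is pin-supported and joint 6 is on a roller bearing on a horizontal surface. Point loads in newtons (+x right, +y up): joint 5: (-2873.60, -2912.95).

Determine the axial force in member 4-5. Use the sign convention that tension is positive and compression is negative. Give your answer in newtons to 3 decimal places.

-1953.235

N=7 nodes, M=11 members, R=3 reactions → 2N=14, M+R=14
member 0 (0-1): L=2.4218, (cx,cy)=(0.3939,0.9191)
member 1 (0-2): L=1.9650, (cx,cy)=(1.0000,0.0000)
member 2 (1-2): L=2.4448, (cx,cy)=(0.4135,-0.9105)
member 3 (1-3): L=2.2651, (cx,cy)=(1.0000,-0.0097)
member 4 (2-3): L=2.5358, (cx,cy)=(0.4945,0.8692)
member 5 (2-4): L=2.0320, (cx,cy)=(1.0000,0.0000)
member 6 (3-4): L=2.3373, (cx,cy)=(0.3329,-0.9430)
member 7 (3-5): L=1.9100, (cx,cy)=(0.9953,-0.0969)
member 8 (4-5): L=2.3103, (cx,cy)=(0.4861,0.8739)
member 9 (4-6): L=2.2030, (cx,cy)=(1.0000,0.0000)
member 10 (5-6): L=2.2897, (cx,cy)=(0.4717,-0.8818)
solve A·x = −loads:
  F[0-1] = -1570.1451 N (compression)
  F[0-2] = -2255.0896 N (compression)
  F[1-2] = +1598.7172 N (tension)
  F[1-3] = -1279.6812 N (compression)
  F[2-3] = -1674.7361 N (compression)
  F[2-4] = -765.7815 N (compression)
  F[3-4] = +1810.1826 N (tension)
  F[3-5] = -2723.1689 N (compression)
  F[4-5] = -1953.2354 N (compression)
  F[4-6] = +786.2009 N (tension)
  F[5-6] = -1666.8243 N (compression)
  Rx@0 = +2873.6000 N
  Ry@0 = +1443.1910 N
  Ry@6 = +1469.7590 N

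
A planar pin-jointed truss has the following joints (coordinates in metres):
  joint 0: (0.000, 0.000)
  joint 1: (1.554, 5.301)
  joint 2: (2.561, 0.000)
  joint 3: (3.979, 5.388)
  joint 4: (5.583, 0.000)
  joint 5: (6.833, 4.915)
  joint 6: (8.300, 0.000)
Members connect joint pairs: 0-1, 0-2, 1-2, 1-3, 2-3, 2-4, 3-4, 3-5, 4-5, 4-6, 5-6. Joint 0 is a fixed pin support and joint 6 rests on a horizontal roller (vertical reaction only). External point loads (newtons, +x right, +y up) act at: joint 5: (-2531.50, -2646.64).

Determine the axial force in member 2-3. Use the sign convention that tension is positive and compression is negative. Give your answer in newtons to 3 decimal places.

-1998.822

N=7 nodes, M=11 members, R=3 reactions → 2N=14, M+R=14
member 0 (0-1): L=5.5241, (cx,cy)=(0.2813,0.9596)
member 1 (0-2): L=2.5610, (cx,cy)=(1.0000,0.0000)
member 2 (1-2): L=5.3958, (cx,cy)=(0.1866,-0.9824)
member 3 (1-3): L=2.4266, (cx,cy)=(0.9994,0.0359)
member 4 (2-3): L=5.5715, (cx,cy)=(0.2545,0.9671)
member 5 (2-4): L=3.0220, (cx,cy)=(1.0000,0.0000)
member 6 (3-4): L=5.6217, (cx,cy)=(0.2853,-0.9584)
member 7 (3-5): L=2.8929, (cx,cy)=(0.9865,-0.1635)
member 8 (4-5): L=5.0715, (cx,cy)=(0.2465,0.9691)
member 9 (4-6): L=2.7170, (cx,cy)=(1.0000,0.0000)
member 10 (5-6): L=5.1293, (cx,cy)=(0.2860,-0.9582)
solve A·x = −loads:
  F[0-1] = -2049.6332 N (compression)
  F[0-2] = -1954.9104 N (compression)
  F[1-2] = +1967.5694 N (tension)
  F[1-3] = -944.3977 N (compression)
  F[2-3] = -1998.8224 N (compression)
  F[2-4] = -1078.9873 N (compression)
  F[3-4] = +2422.8763 N (tension)
  F[3-5] = -2173.0594 N (compression)
  F[4-5] = -2396.0829 N (compression)
  F[4-6] = +202.8965 N (tension)
  F[5-6] = -709.4131 N (compression)
  Rx@0 = +2531.5000 N
  Ry@0 = +1966.8606 N
  Ry@6 = +679.7794 N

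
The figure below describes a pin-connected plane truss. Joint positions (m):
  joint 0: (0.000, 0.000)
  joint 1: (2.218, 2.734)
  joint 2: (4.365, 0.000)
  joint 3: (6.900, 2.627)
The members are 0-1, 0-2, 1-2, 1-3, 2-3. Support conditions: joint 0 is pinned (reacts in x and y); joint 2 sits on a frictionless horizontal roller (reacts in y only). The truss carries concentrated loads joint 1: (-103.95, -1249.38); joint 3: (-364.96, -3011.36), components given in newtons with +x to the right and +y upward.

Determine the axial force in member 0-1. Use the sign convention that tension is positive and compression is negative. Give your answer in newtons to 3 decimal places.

1094.002

N=4 nodes, M=5 members, R=3 reactions → 2N=8, M+R=8
member 0 (0-1): L=3.5206, (cx,cy)=(0.6300,0.7766)
member 1 (0-2): L=4.3650, (cx,cy)=(1.0000,0.0000)
member 2 (1-2): L=3.4763, (cx,cy)=(0.6176,-0.7865)
member 3 (1-3): L=4.6832, (cx,cy)=(0.9997,-0.0228)
member 4 (2-3): L=3.6507, (cx,cy)=(0.6944,0.7196)
solve A·x = −loads:
  F[0-1] = +1094.0015 N (tension)
  F[0-2] = -1158.1474 N (compression)
  F[1-2] = -2741.0547 N (compression)
  F[1-3] = +2486.7619 N (tension)
  F[2-3] = -4105.8427 N (compression)
  Rx@0 = +468.9100 N
  Ry@0 = -849.5829 N
  Ry@2 = +5110.3229 N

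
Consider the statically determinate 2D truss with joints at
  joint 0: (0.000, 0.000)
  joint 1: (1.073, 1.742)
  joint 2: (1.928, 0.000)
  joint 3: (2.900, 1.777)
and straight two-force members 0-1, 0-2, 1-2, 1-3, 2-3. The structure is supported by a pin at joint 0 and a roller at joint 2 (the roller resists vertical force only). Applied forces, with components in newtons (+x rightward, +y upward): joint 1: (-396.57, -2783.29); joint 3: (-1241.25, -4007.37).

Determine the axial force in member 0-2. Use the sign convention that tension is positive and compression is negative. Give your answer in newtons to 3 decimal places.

-1196.593

N=4 nodes, M=5 members, R=3 reactions → 2N=8, M+R=8
member 0 (0-1): L=2.0459, (cx,cy)=(0.5245,0.8514)
member 1 (0-2): L=1.9280, (cx,cy)=(1.0000,0.0000)
member 2 (1-2): L=1.9405, (cx,cy)=(0.4406,-0.8977)
member 3 (1-3): L=1.8273, (cx,cy)=(0.9998,0.0192)
member 4 (2-3): L=2.0255, (cx,cy)=(0.4799,0.8773)
solve A·x = −loads:
  F[0-1] = -841.3105 N (compression)
  F[0-2] = -1196.5931 N (compression)
  F[1-2] = -2282.0052 N (compression)
  F[1-3] = +960.9829 N (tension)
  F[2-3] = -4588.6738 N (compression)
  Rx@0 = +1637.8200 N
  Ry@0 = +716.3255 N
  Ry@2 = +6074.3345 N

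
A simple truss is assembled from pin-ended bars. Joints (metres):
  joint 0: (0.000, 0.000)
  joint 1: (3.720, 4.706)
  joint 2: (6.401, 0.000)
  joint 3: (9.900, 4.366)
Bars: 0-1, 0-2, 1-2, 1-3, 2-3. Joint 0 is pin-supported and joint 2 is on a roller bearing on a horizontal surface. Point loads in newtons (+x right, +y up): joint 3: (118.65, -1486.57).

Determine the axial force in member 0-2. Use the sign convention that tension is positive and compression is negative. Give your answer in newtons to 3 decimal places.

N=4 nodes, M=5 members, R=3 reactions → 2N=8, M+R=8
member 0 (0-1): L=5.9987, (cx,cy)=(0.6201,0.7845)
member 1 (0-2): L=6.4010, (cx,cy)=(1.0000,0.0000)
member 2 (1-2): L=5.4161, (cx,cy)=(0.4950,-0.8689)
member 3 (1-3): L=6.1893, (cx,cy)=(0.9985,-0.0549)
member 4 (2-3): L=5.5951, (cx,cy)=(0.6254,0.7803)
solve A·x = −loads:
  F[0-1] = +1138.9920 N (tension)
  F[0-2] = -587.6738 N (compression)
  F[1-2] = -1107.8113 N (compression)
  F[1-3] = +1256.5935 N (tension)
  F[2-3] = -1816.5969 N (compression)
  Rx@0 = -118.6500 N
  Ry@0 = -893.5376 N
  Ry@2 = +2380.1076 N

-587.674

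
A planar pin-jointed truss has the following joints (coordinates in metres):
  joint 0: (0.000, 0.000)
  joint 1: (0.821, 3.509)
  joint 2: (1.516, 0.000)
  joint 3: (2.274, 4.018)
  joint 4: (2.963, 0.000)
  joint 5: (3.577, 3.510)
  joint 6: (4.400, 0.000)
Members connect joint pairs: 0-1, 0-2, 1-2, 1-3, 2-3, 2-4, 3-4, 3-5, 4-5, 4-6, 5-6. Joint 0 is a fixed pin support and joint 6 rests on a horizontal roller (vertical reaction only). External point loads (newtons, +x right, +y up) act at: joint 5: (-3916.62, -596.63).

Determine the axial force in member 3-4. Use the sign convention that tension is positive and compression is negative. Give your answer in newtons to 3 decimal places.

4294.784

N=7 nodes, M=11 members, R=3 reactions → 2N=14, M+R=14
member 0 (0-1): L=3.6038, (cx,cy)=(0.2278,0.9737)
member 1 (0-2): L=1.5160, (cx,cy)=(1.0000,0.0000)
member 2 (1-2): L=3.5772, (cx,cy)=(0.1943,-0.9809)
member 3 (1-3): L=1.5396, (cx,cy)=(0.9438,0.3306)
member 4 (2-3): L=4.0889, (cx,cy)=(0.1854,0.9827)
member 5 (2-4): L=1.4470, (cx,cy)=(1.0000,0.0000)
member 6 (3-4): L=4.0766, (cx,cy)=(0.1690,-0.9856)
member 7 (3-5): L=1.3985, (cx,cy)=(0.9317,-0.3632)
member 8 (4-5): L=3.5633, (cx,cy)=(0.1723,0.9850)
member 9 (4-6): L=1.4370, (cx,cy)=(1.0000,0.0000)
member 10 (5-6): L=3.6052, (cx,cy)=(0.2283,-0.9736)
solve A·x = −loads:
  F[0-1] = -3323.3836 N (compression)
  F[0-2] = -3159.4957 N (compression)
  F[1-2] = +2831.9809 N (tension)
  F[1-3] = -1385.2400 N (compression)
  F[2-3] = -2827.0178 N (compression)
  F[2-4] = -2085.2002 N (compression)
  F[3-4] = +4294.7845 N (tension)
  F[3-5] = -2744.7670 N (compression)
  F[4-5] = -4297.2771 N (compression)
  F[4-6] = -618.8588 N (compression)
  F[5-6] = +2710.9437 N (tension)
  Rx@0 = +3916.6200 N
  Ry@0 = +3235.9915 N
  Ry@6 = -2639.3615 N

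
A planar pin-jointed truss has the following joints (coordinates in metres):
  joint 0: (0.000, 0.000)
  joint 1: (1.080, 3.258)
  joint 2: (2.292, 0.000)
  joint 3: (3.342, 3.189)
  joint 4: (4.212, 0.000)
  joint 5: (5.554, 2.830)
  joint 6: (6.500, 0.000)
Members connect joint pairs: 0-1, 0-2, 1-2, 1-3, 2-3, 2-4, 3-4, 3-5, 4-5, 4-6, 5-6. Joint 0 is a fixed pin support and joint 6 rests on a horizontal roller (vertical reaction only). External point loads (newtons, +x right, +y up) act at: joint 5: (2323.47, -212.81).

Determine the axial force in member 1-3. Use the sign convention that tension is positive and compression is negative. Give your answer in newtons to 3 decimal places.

698.116

N=7 nodes, M=11 members, R=3 reactions → 2N=14, M+R=14
member 0 (0-1): L=3.4323, (cx,cy)=(0.3147,0.9492)
member 1 (0-2): L=2.2920, (cx,cy)=(1.0000,0.0000)
member 2 (1-2): L=3.4761, (cx,cy)=(0.3487,-0.9372)
member 3 (1-3): L=2.2631, (cx,cy)=(0.9995,-0.0305)
member 4 (2-3): L=3.3574, (cx,cy)=(0.3127,0.9498)
member 5 (2-4): L=1.9200, (cx,cy)=(1.0000,0.0000)
member 6 (3-4): L=3.3055, (cx,cy)=(0.2632,-0.9647)
member 7 (3-5): L=2.2409, (cx,cy)=(0.9871,-0.1602)
member 8 (4-5): L=3.1321, (cx,cy)=(0.4285,0.9036)
member 9 (4-6): L=2.2880, (cx,cy)=(1.0000,0.0000)
member 10 (5-6): L=2.9839, (cx,cy)=(0.3170,-0.9484)
solve A·x = −loads:
  F[0-1] = +1033.1062 N (tension)
  F[0-2] = +1998.3989 N (tension)
  F[1-2] = -1068.9981 N (compression)
  F[1-3] = +698.1159 N (tension)
  F[2-3] = +1054.8282 N (tension)
  F[2-4] = +1295.7908 N (tension)
  F[3-4] = -1244.4532 N (compression)
  F[3-5] = +1372.9443 N (tension)
  F[4-5] = +1328.7253 N (tension)
  F[4-6] = +398.9382 N (tension)
  F[5-6] = -1258.3534 N (compression)
  Rx@0 = -2323.4700 N
  Ry@0 = -980.6311 N
  Ry@6 = +1193.4411 N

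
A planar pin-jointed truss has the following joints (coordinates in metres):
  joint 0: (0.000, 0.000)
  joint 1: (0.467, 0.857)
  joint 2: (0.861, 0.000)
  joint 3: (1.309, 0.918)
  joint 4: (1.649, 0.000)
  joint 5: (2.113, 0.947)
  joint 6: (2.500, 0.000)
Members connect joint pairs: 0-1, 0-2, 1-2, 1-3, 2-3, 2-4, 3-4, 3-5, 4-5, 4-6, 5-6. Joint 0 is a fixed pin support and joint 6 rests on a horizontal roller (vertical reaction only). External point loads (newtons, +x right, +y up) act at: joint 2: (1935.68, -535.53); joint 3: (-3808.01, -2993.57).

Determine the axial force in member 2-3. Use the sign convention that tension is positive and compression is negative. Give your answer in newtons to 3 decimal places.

N=7 nodes, M=11 members, R=3 reactions → 2N=14, M+R=14
member 0 (0-1): L=0.9760, (cx,cy)=(0.4785,0.8781)
member 1 (0-2): L=0.8610, (cx,cy)=(1.0000,0.0000)
member 2 (1-2): L=0.9432, (cx,cy)=(0.4177,-0.9086)
member 3 (1-3): L=0.8442, (cx,cy)=(0.9974,0.0723)
member 4 (2-3): L=1.0215, (cx,cy)=(0.4386,0.8987)
member 5 (2-4): L=0.7880, (cx,cy)=(1.0000,0.0000)
member 6 (3-4): L=0.9789, (cx,cy)=(0.3473,-0.9377)
member 7 (3-5): L=0.8045, (cx,cy)=(0.9994,0.0360)
member 8 (4-5): L=1.0546, (cx,cy)=(0.4400,0.8980)
member 9 (4-6): L=0.8510, (cx,cy)=(1.0000,0.0000)
member 10 (5-6): L=1.0230, (cx,cy)=(0.3783,-0.9257)
solve A·x = −loads:
  F[0-1] = -3616.4025 N (compression)
  F[0-2] = -141.9062 N (compression)
  F[1-2] = +3248.8661 N (tension)
  F[1-3] = -3095.6095 N (compression)
  F[2-3] = -2688.7057 N (compression)
  F[2-4] = +458.7147 N (tension)
  F[3-4] = -389.4806 N (compression)
  F[3-5] = -323.6528 N (compression)
  F[4-5] = +406.7198 N (tension)
  F[4-6] = +144.4889 N (tension)
  F[5-6] = -381.9525 N (compression)
  Rx@0 = +1872.3300 N
  Ry@0 = +3175.5315 N
  Ry@6 = +353.5685 N

-2688.706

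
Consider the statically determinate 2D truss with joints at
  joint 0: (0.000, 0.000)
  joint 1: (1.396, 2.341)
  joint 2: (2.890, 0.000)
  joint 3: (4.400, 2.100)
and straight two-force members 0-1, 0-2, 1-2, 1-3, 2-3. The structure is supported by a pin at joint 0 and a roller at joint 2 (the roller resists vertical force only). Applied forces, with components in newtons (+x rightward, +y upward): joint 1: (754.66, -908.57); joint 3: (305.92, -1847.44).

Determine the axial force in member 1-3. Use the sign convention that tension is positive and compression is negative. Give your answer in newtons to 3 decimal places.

1550.146

N=4 nodes, M=5 members, R=3 reactions → 2N=8, M+R=8
member 0 (0-1): L=2.7256, (cx,cy)=(0.5122,0.8589)
member 1 (0-2): L=2.8900, (cx,cy)=(1.0000,0.0000)
member 2 (1-2): L=2.7771, (cx,cy)=(0.5380,-0.8430)
member 3 (1-3): L=3.0137, (cx,cy)=(0.9968,-0.0800)
member 4 (2-3): L=2.5865, (cx,cy)=(0.5838,0.8119)
solve A·x = −loads:
  F[0-1] = +1547.5670 N (tension)
  F[0-2] = +267.9567 N (tension)
  F[1-2] = -2801.6756 N (compression)
  F[1-3] = +1550.1457 N (tension)
  F[2-3] = -2122.7663 N (compression)
  Rx@0 = -1060.5800 N
  Ry@0 = -1329.1771 N
  Ry@2 = +4085.1871 N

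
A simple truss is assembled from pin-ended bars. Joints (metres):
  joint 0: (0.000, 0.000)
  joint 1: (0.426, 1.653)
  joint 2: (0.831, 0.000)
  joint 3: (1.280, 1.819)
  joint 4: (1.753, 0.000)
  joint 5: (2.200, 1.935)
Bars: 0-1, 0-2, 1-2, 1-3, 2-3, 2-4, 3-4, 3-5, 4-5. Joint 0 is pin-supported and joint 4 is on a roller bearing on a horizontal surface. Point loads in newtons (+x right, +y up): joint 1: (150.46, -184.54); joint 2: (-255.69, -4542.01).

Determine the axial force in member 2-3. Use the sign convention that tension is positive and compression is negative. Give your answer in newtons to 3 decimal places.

N=6 nodes, M=9 members, R=3 reactions → 2N=12, M+R=12
member 0 (0-1): L=1.7070, (cx,cy)=(0.2496,0.9684)
member 1 (0-2): L=0.8310, (cx,cy)=(1.0000,0.0000)
member 2 (1-2): L=1.7019, (cx,cy)=(0.2380,-0.9713)
member 3 (1-3): L=0.8700, (cx,cy)=(0.9816,0.1908)
member 4 (2-3): L=1.8736, (cx,cy)=(0.2396,0.9709)
member 5 (2-4): L=0.9220, (cx,cy)=(1.0000,0.0000)
member 6 (3-4): L=1.8795, (cx,cy)=(0.2517,-0.9678)
member 7 (3-5): L=0.9273, (cx,cy)=(0.9921,0.1251)
member 8 (4-5): L=1.9860, (cx,cy)=(0.2251,0.9743)
solve A·x = −loads:
  F[0-1] = -2464.6968 N (compression)
  F[0-2] = +509.8575 N (tension)
  F[1-2] = +2017.9928 N (tension)
  F[1-3] = -1269.0868 N (compression)
  F[2-3] = +2659.4859 N (tension)
  F[2-4] = +608.4349 N (tension)
  F[3-4] = -2417.6500 N (compression)
  F[3-5] = -0.0000 N (compression)
  F[4-5] = +0.0000 N (tension)
  Rx@0 = +105.2300 N
  Ry@0 = +2386.7127 N
  Ry@4 = +2339.8373 N

2659.486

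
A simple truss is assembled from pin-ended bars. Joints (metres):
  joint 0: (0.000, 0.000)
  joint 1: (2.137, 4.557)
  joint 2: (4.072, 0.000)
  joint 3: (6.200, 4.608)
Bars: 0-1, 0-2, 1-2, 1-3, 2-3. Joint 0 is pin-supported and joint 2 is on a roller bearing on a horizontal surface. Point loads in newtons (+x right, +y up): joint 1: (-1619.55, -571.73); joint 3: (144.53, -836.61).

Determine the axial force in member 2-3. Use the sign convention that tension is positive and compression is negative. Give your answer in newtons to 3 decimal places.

-928.894

N=4 nodes, M=5 members, R=3 reactions → 2N=8, M+R=8
member 0 (0-1): L=5.0332, (cx,cy)=(0.4246,0.9054)
member 1 (0-2): L=4.0720, (cx,cy)=(1.0000,0.0000)
member 2 (1-2): L=4.9508, (cx,cy)=(0.3908,-0.9205)
member 3 (1-3): L=4.0633, (cx,cy)=(0.9999,0.0126)
member 4 (2-3): L=5.0756, (cx,cy)=(0.4193,0.9079)
solve A·x = −loads:
  F[0-1] = -1638.3784 N (compression)
  F[0-2] = -779.3949 N (compression)
  F[1-2] = +997.7047 N (tension)
  F[1-3] = +534.0185 N (tension)
  F[2-3] = -928.8944 N (compression)
  Rx@0 = +1475.0200 N
  Ry@0 = +1483.3710 N
  Ry@2 = -75.0310 N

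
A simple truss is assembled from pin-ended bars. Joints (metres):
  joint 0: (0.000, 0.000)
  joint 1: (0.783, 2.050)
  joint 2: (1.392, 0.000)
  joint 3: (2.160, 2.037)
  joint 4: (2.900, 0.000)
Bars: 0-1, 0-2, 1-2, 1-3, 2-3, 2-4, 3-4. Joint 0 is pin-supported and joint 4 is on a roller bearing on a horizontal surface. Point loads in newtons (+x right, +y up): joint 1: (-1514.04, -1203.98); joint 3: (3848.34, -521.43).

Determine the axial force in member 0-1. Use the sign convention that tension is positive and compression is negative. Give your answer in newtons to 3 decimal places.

664.647

N=5 nodes, M=7 members, R=3 reactions → 2N=10, M+R=10
member 0 (0-1): L=2.1944, (cx,cy)=(0.3568,0.9342)
member 1 (0-2): L=1.3920, (cx,cy)=(1.0000,0.0000)
member 2 (1-2): L=2.1385, (cx,cy)=(0.2848,-0.9586)
member 3 (1-3): L=1.3771, (cx,cy)=(1.0000,-0.0094)
member 4 (2-3): L=2.1770, (cx,cy)=(0.3528,0.9357)
member 5 (2-4): L=1.5080, (cx,cy)=(1.0000,0.0000)
member 6 (3-4): L=2.1672, (cx,cy)=(0.3414,-0.9399)
solve A·x = −loads:
  F[0-1] = +664.6465 N (tension)
  F[0-2] = +2097.1474 N (tension)
  F[1-2] = -1926.3496 N (compression)
  F[1-3] = +2299.8671 N (tension)
  F[2-3] = +1973.4742 N (tension)
  F[2-4] = +852.3650 N (tension)
  F[3-4] = -2496.3343 N (compression)
  Rx@0 = -2334.3000 N
  Ry@0 = -620.8975 N
  Ry@4 = +2346.3075 N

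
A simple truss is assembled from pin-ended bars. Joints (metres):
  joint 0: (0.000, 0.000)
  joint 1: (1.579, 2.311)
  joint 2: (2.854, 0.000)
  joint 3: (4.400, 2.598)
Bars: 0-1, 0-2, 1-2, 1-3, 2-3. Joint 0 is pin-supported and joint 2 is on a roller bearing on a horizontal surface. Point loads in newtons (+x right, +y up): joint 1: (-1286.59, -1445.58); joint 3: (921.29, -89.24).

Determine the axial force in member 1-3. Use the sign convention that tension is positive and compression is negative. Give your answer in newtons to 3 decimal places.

N=4 nodes, M=5 members, R=3 reactions → 2N=8, M+R=8
member 0 (0-1): L=2.7989, (cx,cy)=(0.5641,0.8257)
member 1 (0-2): L=2.8540, (cx,cy)=(1.0000,0.0000)
member 2 (1-2): L=2.6394, (cx,cy)=(0.4831,-0.8756)
member 3 (1-3): L=2.8356, (cx,cy)=(0.9949,0.1012)
member 4 (2-3): L=3.0232, (cx,cy)=(0.5114,0.8594)
solve A·x = −loads:
  F[0-1] = -969.6456 N (compression)
  F[0-2] = +181.7216 N (tension)
  F[1-2] = -616.1007 N (compression)
  F[1-3] = +1042.5404 N (tension)
  F[2-3] = -226.6353 N (compression)
  Rx@0 = +365.3000 N
  Ry@0 = +800.6123 N
  Ry@2 = +734.2077 N

1042.540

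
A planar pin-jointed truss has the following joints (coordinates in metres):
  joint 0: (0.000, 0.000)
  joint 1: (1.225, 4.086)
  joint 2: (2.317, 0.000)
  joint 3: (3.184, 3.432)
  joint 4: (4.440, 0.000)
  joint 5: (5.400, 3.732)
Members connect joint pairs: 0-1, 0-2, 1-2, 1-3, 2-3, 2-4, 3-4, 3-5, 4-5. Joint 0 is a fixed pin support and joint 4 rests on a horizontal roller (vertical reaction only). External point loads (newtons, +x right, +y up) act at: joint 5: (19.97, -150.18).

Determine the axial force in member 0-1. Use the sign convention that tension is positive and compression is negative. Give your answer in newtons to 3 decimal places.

N=6 nodes, M=9 members, R=3 reactions → 2N=12, M+R=12
member 0 (0-1): L=4.2657, (cx,cy)=(0.2872,0.9579)
member 1 (0-2): L=2.3170, (cx,cy)=(1.0000,0.0000)
member 2 (1-2): L=4.2294, (cx,cy)=(0.2582,-0.9661)
member 3 (1-3): L=2.0653, (cx,cy)=(0.9485,-0.3167)
member 4 (2-3): L=3.5398, (cx,cy)=(0.2449,0.9695)
member 5 (2-4): L=2.1230, (cx,cy)=(1.0000,0.0000)
member 6 (3-4): L=3.6546, (cx,cy)=(0.3437,-0.9391)
member 7 (3-5): L=2.2362, (cx,cy)=(0.9910,0.1342)
member 8 (4-5): L=3.8535, (cx,cy)=(0.2491,0.9685)
solve A·x = −loads:
  F[0-1] = +51.4230 N (tension)
  F[0-2] = +5.2026 N (tension)
  F[1-2] = -61.5833 N (compression)
  F[1-3] = +32.3316 N (tension)
  F[2-3] = +61.3643 N (tension)
  F[2-4] = -25.7276 N (compression)
  F[3-4] = -43.6991 N (compression)
  F[3-5] = +61.2698 N (tension)
  F[4-5] = -163.5564 N (compression)
  Rx@0 = -19.9700 N
  Ry@0 = -49.2569 N
  Ry@4 = +199.4369 N

51.423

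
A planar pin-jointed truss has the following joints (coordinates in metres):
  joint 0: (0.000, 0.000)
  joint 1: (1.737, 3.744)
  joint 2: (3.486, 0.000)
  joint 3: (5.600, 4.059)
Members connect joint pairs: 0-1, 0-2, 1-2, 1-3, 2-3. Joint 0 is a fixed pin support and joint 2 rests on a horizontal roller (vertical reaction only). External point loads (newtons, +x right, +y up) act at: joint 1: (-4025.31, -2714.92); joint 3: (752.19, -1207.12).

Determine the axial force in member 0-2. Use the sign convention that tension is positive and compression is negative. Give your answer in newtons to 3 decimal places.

-1381.395

N=4 nodes, M=5 members, R=3 reactions → 2N=8, M+R=8
member 0 (0-1): L=4.1273, (cx,cy)=(0.4209,0.9071)
member 1 (0-2): L=3.4860, (cx,cy)=(1.0000,0.0000)
member 2 (1-2): L=4.1324, (cx,cy)=(0.4232,-0.9060)
member 3 (1-3): L=3.8758, (cx,cy)=(0.9967,0.0813)
member 4 (2-3): L=4.5765, (cx,cy)=(0.4619,0.8869)
solve A·x = −loads:
  F[0-1] = -4494.9559 N (compression)
  F[0-2] = -1381.3953 N (compression)
  F[1-2] = +1633.7181 N (tension)
  F[1-3] = +1446.9119 N (tension)
  F[2-3] = -1493.6133 N (compression)
  Rx@0 = +3273.1200 N
  Ry@0 = +4077.5000 N
  Ry@2 = -155.4600 N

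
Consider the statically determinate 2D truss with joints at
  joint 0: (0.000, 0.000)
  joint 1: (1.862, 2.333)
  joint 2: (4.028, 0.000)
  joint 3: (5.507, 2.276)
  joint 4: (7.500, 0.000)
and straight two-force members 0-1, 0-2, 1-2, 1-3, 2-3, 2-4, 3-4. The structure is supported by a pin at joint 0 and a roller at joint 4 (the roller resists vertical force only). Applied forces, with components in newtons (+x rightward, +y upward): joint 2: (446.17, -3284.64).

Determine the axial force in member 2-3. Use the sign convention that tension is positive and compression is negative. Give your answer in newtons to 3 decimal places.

2054.131

N=5 nodes, M=7 members, R=3 reactions → 2N=10, M+R=10
member 0 (0-1): L=2.9850, (cx,cy)=(0.6238,0.7816)
member 1 (0-2): L=4.0280, (cx,cy)=(1.0000,0.0000)
member 2 (1-2): L=3.1835, (cx,cy)=(0.6804,-0.7328)
member 3 (1-3): L=3.6454, (cx,cy)=(0.9999,-0.0156)
member 4 (2-3): L=2.7143, (cx,cy)=(0.5449,0.8385)
member 5 (2-4): L=3.4720, (cx,cy)=(1.0000,0.0000)
member 6 (3-4): L=3.0253, (cx,cy)=(0.6588,-0.7523)
solve A·x = −loads:
  F[0-1] = -1945.4887 N (compression)
  F[0-2] = +1659.7577 N (tension)
  F[1-2] = +2131.7182 N (tension)
  F[1-3] = -2664.3150 N (compression)
  F[2-3] = +2054.1313 N (tension)
  F[2-4] = +1544.7244 N (tension)
  F[3-4] = -2344.8068 N (compression)
  Rx@0 = -446.1700 N
  Ry@0 = +1520.5693 N
  Ry@4 = +1764.0707 N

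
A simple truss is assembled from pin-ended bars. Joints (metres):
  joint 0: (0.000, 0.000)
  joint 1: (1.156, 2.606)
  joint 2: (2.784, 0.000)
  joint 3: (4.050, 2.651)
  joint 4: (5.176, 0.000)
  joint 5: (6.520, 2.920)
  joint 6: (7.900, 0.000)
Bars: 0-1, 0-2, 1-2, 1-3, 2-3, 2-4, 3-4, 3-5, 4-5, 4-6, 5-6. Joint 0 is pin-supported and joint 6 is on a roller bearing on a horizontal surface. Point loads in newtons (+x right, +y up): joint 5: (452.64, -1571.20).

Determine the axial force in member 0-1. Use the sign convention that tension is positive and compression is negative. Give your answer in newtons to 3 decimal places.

-117.228

N=7 nodes, M=11 members, R=3 reactions → 2N=14, M+R=14
member 0 (0-1): L=2.8509, (cx,cy)=(0.4055,0.9141)
member 1 (0-2): L=2.7840, (cx,cy)=(1.0000,0.0000)
member 2 (1-2): L=3.0727, (cx,cy)=(0.5298,-0.8481)
member 3 (1-3): L=2.8943, (cx,cy)=(0.9999,0.0155)
member 4 (2-3): L=2.9378, (cx,cy)=(0.4309,0.9024)
member 5 (2-4): L=2.3920, (cx,cy)=(1.0000,0.0000)
member 6 (3-4): L=2.8802, (cx,cy)=(0.3909,-0.9204)
member 7 (3-5): L=2.4846, (cx,cy)=(0.9941,0.1083)
member 8 (4-5): L=3.2145, (cx,cy)=(0.4181,0.9084)
member 9 (4-6): L=2.7240, (cx,cy)=(1.0000,0.0000)
member 10 (5-6): L=3.2297, (cx,cy)=(0.4273,-0.9041)
solve A·x = −loads:
  F[0-1] = -117.2277 N (compression)
  F[0-2] = +500.1743 N (tension)
  F[1-2] = +124.2707 N (tension)
  F[1-3] = -113.3896 N (compression)
  F[2-3] = -116.7964 N (compression)
  F[2-4] = +616.3478 N (tension)
  F[3-4] = +92.7619 N (tension)
  F[3-5] = -201.1548 N (compression)
  F[4-5] = -93.9893 N (compression)
  F[4-6] = +691.9103 N (tension)
  F[5-6] = -1619.3083 N (compression)
  Rx@0 = -452.6400 N
  Ry@0 = +107.1579 N
  Ry@6 = +1464.0421 N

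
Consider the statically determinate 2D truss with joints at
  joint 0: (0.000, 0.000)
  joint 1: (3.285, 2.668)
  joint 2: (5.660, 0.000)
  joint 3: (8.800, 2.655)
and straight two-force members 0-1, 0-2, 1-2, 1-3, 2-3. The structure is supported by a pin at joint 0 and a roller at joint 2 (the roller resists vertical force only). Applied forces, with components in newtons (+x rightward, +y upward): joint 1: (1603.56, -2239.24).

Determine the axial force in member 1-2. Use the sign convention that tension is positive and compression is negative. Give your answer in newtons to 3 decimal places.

-2751.947

N=4 nodes, M=5 members, R=3 reactions → 2N=8, M+R=8
member 0 (0-1): L=4.2320, (cx,cy)=(0.7762,0.6304)
member 1 (0-2): L=5.6600, (cx,cy)=(1.0000,0.0000)
member 2 (1-2): L=3.5720, (cx,cy)=(0.6649,-0.7469)
member 3 (1-3): L=5.5150, (cx,cy)=(1.0000,-0.0024)
member 4 (2-3): L=4.1120, (cx,cy)=(0.7636,0.6457)
solve A·x = −loads:
  F[0-1] = -291.4266 N (compression)
  F[0-2] = +1829.7760 N (tension)
  F[1-2] = -2751.9470 N (compression)
  F[1-3] = +0.0000 N (tension)
  F[2-3] = -0.0000 N (compression)
  Rx@0 = -1603.5600 N
  Ry@0 = +183.7274 N
  Ry@2 = +2055.5126 N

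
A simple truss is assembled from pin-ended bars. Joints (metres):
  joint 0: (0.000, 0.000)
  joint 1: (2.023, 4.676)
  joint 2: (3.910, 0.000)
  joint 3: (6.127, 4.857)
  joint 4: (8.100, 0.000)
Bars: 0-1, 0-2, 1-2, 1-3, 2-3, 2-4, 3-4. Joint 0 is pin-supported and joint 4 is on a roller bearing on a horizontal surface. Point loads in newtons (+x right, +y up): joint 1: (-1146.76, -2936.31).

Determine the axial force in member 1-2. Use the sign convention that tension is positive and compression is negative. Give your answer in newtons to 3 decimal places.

-79.924

N=5 nodes, M=7 members, R=3 reactions → 2N=10, M+R=10
member 0 (0-1): L=5.0949, (cx,cy)=(0.3971,0.9178)
member 1 (0-2): L=3.9100, (cx,cy)=(1.0000,0.0000)
member 2 (1-2): L=5.0424, (cx,cy)=(0.3742,-0.9273)
member 3 (1-3): L=4.1080, (cx,cy)=(0.9990,0.0441)
member 4 (2-3): L=5.3391, (cx,cy)=(0.4152,0.9097)
member 5 (2-4): L=4.1900, (cx,cy)=(1.0000,0.0000)
member 6 (3-4): L=5.2424, (cx,cy)=(0.3764,-0.9265)
solve A·x = −loads:
  F[0-1] = -3121.5916 N (compression)
  F[0-2] = +92.7228 N (tension)
  F[1-2] = -79.9241 N (compression)
  F[1-3] = -62.8741 N (compression)
  F[2-3] = +81.4727 N (tension)
  F[2-4] = +28.9822 N (tension)
  F[3-4] = -77.0082 N (compression)
  Rx@0 = +1146.7600 N
  Ry@0 = +2864.9637 N
  Ry@4 = +71.3463 N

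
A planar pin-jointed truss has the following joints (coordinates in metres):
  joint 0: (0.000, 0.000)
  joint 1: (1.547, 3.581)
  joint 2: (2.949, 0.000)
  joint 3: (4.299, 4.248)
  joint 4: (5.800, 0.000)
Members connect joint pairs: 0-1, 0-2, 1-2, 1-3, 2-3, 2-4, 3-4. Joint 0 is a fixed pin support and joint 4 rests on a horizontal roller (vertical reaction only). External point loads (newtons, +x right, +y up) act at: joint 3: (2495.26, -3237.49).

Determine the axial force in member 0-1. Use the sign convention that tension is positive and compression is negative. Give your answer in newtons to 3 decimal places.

N=5 nodes, M=7 members, R=3 reactions → 2N=10, M+R=10
member 0 (0-1): L=3.9009, (cx,cy)=(0.3966,0.9180)
member 1 (0-2): L=2.9490, (cx,cy)=(1.0000,0.0000)
member 2 (1-2): L=3.8457, (cx,cy)=(0.3646,-0.9312)
member 3 (1-3): L=2.8317, (cx,cy)=(0.9719,0.2355)
member 4 (2-3): L=4.4574, (cx,cy)=(0.3029,0.9530)
member 5 (2-4): L=2.8510, (cx,cy)=(1.0000,0.0000)
member 6 (3-4): L=4.5054, (cx,cy)=(0.3332,-0.9429)
solve A·x = −loads:
  F[0-1] = +1078.1284 N (tension)
  F[0-2] = +2067.6976 N (tension)
  F[1-2] = -869.1148 N (compression)
  F[1-3] = +765.9646 N (tension)
  F[2-3] = +849.1849 N (tension)
  F[2-4] = +1493.6550 N (tension)
  F[3-4] = -4483.3395 N (compression)
  Rx@0 = -2495.2600 N
  Ry@0 = -989.7228 N
  Ry@4 = +4227.2128 N

1078.128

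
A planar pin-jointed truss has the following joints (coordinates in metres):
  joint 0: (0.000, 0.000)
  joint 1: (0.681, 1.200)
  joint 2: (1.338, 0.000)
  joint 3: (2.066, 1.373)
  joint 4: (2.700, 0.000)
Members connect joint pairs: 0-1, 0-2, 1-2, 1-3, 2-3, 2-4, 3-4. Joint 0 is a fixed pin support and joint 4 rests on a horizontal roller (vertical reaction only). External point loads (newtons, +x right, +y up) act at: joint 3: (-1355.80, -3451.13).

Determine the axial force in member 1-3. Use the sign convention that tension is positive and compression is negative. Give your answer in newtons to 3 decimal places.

N=5 nodes, M=7 members, R=3 reactions → 2N=10, M+R=10
member 0 (0-1): L=1.3798, (cx,cy)=(0.4936,0.8697)
member 1 (0-2): L=1.3380, (cx,cy)=(1.0000,0.0000)
member 2 (1-2): L=1.3681, (cx,cy)=(0.4802,-0.8771)
member 3 (1-3): L=1.3958, (cx,cy)=(0.9923,0.1239)
member 4 (2-3): L=1.5541, (cx,cy)=(0.4684,0.8835)
member 5 (2-4): L=1.3620, (cx,cy)=(1.0000,0.0000)
member 6 (3-4): L=1.5123, (cx,cy)=(0.4192,-0.9079)
solve A·x = −loads:
  F[0-1] = -1724.5103 N (compression)
  F[0-2] = -504.6488 N (compression)
  F[1-2] = +1487.0023 N (tension)
  F[1-3] = -1577.4243 N (compression)
  F[2-3] = -1476.3144 N (compression)
  F[2-4] = +901.0392 N (tension)
  F[3-4] = -2149.2928 N (compression)
  Rx@0 = +1355.8000 N
  Ry@0 = +1499.8259 N
  Ry@4 = +1951.3041 N

-1577.424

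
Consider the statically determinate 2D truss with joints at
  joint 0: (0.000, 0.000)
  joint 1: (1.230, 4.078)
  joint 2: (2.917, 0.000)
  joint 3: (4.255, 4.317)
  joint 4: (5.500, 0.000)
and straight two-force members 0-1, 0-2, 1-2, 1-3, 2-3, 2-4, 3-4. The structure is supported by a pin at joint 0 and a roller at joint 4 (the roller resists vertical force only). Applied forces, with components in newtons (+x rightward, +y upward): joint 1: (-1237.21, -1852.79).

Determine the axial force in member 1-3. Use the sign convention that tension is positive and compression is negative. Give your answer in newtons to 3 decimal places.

309.467

N=5 nodes, M=7 members, R=3 reactions → 2N=10, M+R=10
member 0 (0-1): L=4.2595, (cx,cy)=(0.2888,0.9574)
member 1 (0-2): L=2.9170, (cx,cy)=(1.0000,0.0000)
member 2 (1-2): L=4.4132, (cx,cy)=(0.3823,-0.9241)
member 3 (1-3): L=3.0344, (cx,cy)=(0.9969,0.0788)
member 4 (2-3): L=4.5196, (cx,cy)=(0.2960,0.9552)
member 5 (2-4): L=2.5830, (cx,cy)=(1.0000,0.0000)
member 6 (3-4): L=4.4929, (cx,cy)=(0.2771,-0.9608)
solve A·x = −loads:
  F[0-1] = -2460.5983 N (compression)
  F[0-2] = -526.6652 N (compression)
  F[1-2] = +570.7015 N (tension)
  F[1-3] = +309.4673 N (tension)
  F[2-3] = -552.1069 N (compression)
  F[2-4] = -145.0579 N (compression)
  F[3-4] = +523.4830 N (tension)
  Rx@0 = +1237.2100 N
  Ry@0 = +2355.7738 N
  Ry@4 = -502.9838 N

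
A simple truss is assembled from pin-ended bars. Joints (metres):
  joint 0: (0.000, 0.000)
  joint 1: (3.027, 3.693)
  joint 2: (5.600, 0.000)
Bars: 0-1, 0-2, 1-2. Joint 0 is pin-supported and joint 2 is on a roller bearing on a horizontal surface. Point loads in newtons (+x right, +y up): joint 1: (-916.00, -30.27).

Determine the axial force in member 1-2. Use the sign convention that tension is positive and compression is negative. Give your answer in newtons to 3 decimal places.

716.286

N=3 nodes, M=3 members, R=3 reactions → 2N=6, M+R=6
member 0 (0-1): L=4.7750, (cx,cy)=(0.6339,0.7734)
member 1 (0-2): L=5.6000, (cx,cy)=(1.0000,0.0000)
member 2 (1-2): L=4.5010, (cx,cy)=(0.5717,-0.8205)
solve A·x = −loads:
  F[0-1] = -799.0426 N (compression)
  F[0-2] = -409.4695 N (compression)
  F[1-2] = +716.2856 N (tension)
  Rx@0 = +916.0000 N
  Ry@0 = +617.9773 N
  Ry@2 = -587.7073 N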